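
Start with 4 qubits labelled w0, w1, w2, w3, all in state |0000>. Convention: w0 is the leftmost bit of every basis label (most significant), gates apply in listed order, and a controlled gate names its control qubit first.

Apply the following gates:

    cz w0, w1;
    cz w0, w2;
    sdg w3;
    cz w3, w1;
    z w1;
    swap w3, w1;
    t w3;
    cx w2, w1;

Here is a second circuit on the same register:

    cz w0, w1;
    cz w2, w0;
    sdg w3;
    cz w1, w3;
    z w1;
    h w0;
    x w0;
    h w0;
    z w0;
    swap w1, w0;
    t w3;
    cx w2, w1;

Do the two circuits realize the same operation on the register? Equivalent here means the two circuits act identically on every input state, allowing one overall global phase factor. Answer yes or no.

No — the two circuits implement different unitaries, even allowing a global phase.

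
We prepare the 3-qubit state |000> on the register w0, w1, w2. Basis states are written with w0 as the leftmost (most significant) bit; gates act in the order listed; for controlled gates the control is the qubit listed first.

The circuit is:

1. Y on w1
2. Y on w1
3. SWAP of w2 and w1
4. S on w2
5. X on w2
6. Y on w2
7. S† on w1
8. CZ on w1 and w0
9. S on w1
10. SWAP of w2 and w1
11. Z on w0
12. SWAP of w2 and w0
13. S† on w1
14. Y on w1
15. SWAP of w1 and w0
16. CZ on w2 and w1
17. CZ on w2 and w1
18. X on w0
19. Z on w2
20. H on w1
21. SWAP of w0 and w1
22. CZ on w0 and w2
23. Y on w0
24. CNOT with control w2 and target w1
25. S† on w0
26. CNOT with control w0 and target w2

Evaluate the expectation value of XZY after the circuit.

The expectation value of XZY is 1. Key observation: gates 16-17 undo each other exactly, leaving only the rest of the circuit to track.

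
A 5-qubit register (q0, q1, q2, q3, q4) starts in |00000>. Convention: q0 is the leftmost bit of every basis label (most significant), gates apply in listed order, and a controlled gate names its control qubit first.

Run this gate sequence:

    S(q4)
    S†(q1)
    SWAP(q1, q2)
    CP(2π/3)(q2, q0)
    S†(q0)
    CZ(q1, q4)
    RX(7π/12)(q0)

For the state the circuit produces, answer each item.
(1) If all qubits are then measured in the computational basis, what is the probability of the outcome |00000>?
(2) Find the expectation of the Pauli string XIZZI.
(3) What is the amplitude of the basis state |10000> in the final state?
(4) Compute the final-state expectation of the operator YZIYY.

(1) Outcome |00000> occurs with probability -sqrt(6)/8 + sqrt(2)/8 + 1/2.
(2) The expectation value of XIZZI is 0.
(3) |10000> carries amplitude -I*sqrt(sqrt(2) + 2)/4 - I*sqrt(6 - 3*sqrt(2))/4 in the final state.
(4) In the final state, YZIYY has expectation 0.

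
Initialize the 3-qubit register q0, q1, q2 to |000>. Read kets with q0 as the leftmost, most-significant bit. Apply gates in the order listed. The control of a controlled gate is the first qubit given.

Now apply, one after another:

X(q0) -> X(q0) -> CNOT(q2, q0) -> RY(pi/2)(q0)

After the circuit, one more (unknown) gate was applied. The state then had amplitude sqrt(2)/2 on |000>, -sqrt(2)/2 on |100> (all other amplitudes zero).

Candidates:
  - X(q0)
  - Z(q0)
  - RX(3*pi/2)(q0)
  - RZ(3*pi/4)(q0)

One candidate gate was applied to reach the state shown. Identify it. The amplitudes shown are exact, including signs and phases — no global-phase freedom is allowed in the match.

The applied gate was Z(q0). Key observation: the block from step 1 through step 2 cancels to the identity and can be dropped.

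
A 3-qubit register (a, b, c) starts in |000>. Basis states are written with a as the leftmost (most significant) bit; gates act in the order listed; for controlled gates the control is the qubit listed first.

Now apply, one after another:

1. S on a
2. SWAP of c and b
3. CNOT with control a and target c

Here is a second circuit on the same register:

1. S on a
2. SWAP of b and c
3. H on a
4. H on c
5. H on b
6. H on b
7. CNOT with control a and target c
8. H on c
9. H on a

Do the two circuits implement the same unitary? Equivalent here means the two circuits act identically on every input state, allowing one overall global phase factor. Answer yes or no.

No, they are not equivalent — no single phase factor reconciles the two unitaries.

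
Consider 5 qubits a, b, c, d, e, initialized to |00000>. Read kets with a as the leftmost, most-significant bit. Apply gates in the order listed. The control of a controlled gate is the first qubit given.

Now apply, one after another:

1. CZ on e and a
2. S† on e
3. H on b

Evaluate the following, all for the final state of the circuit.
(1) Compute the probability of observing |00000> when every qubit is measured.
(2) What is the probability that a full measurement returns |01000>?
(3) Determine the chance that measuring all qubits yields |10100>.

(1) A full measurement returns |00000> with probability 1/2.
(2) A full measurement returns |01000> with probability 1/2.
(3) A full measurement returns |10100> with probability 0.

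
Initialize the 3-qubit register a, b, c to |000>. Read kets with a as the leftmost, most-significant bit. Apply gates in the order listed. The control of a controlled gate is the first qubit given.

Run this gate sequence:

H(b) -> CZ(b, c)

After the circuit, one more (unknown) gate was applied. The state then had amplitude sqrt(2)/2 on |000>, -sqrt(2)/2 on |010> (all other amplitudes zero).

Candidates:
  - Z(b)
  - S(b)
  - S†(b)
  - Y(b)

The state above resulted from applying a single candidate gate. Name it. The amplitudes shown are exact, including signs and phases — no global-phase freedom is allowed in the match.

The unique candidate consistent with the amplitudes is Z(b).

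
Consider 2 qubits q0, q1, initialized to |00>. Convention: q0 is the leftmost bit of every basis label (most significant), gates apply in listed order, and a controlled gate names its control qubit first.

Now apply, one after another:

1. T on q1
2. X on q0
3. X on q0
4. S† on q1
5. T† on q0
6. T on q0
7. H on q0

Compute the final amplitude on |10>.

The final state's coefficient on |10> equals sqrt(2)/2.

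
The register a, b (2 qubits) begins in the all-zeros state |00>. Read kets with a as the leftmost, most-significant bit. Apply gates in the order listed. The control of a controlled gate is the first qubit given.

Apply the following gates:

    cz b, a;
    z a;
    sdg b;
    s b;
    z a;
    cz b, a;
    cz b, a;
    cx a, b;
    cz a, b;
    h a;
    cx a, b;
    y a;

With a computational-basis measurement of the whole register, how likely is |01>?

The probability of measuring |01> is 1/2. Key observation: steps 1-6 multiply out to the identity, so the circuit reduces to the remaining gates.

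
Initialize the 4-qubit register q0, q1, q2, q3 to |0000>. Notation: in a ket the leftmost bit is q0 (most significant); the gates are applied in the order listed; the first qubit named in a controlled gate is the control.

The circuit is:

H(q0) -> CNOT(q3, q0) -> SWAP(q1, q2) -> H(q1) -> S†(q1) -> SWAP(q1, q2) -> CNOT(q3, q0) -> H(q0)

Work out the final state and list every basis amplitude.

After the circuit, the state carries amplitude sqrt(2)/2 on |0000>, -sqrt(2)*I/2 on |0010>, and 0 on every other basis state.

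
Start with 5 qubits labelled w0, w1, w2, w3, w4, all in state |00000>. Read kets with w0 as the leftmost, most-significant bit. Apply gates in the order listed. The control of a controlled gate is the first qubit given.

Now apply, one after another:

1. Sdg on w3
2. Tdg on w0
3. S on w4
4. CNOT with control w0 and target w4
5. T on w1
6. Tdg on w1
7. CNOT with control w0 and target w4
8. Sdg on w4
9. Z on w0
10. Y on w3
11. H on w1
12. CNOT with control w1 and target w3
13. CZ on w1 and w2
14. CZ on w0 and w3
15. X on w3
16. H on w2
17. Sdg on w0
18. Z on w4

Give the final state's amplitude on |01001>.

The amplitude on |01001> is 0.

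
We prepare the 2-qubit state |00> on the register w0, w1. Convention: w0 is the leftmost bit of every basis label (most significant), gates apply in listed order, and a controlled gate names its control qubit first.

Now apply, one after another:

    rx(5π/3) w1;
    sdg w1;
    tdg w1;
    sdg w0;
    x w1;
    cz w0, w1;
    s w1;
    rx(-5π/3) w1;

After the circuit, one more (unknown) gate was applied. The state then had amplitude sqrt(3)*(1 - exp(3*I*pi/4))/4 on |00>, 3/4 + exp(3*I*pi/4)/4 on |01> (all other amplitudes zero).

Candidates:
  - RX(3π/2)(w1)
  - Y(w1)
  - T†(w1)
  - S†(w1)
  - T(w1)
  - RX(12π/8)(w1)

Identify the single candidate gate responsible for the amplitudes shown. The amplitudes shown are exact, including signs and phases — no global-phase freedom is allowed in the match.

It was S†(w1) that produced the state shown.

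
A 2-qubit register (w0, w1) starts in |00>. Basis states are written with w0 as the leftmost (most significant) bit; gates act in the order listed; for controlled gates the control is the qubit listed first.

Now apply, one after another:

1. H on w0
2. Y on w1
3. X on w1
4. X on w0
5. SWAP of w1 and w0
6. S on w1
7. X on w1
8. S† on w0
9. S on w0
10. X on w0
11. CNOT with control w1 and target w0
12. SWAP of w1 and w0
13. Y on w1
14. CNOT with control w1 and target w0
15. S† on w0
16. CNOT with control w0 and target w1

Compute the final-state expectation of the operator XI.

The expectation value of XI is 0.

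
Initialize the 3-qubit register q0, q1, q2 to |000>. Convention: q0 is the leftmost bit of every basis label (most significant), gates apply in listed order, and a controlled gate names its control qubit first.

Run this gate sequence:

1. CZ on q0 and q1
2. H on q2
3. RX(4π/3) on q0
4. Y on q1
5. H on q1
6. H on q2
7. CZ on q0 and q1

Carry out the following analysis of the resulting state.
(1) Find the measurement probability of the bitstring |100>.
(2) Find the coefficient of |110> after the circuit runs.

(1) A full measurement returns |100> with probability 3/8.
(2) The final state's coefficient on |110> equals sqrt(6)/4.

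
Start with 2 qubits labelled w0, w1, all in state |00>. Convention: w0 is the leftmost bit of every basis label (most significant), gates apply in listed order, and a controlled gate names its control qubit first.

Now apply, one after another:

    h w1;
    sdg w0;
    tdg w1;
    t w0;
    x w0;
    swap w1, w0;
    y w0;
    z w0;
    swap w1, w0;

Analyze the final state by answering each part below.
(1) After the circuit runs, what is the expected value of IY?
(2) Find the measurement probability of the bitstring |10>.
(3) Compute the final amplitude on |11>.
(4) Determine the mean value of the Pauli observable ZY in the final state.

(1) The expectation value of IY is sqrt(2)/2.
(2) A full measurement returns |10> with probability 1/2.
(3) |11> carries amplitude -sqrt(2)*I/2 in the final state.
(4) The expectation value of ZY is -sqrt(2)/2.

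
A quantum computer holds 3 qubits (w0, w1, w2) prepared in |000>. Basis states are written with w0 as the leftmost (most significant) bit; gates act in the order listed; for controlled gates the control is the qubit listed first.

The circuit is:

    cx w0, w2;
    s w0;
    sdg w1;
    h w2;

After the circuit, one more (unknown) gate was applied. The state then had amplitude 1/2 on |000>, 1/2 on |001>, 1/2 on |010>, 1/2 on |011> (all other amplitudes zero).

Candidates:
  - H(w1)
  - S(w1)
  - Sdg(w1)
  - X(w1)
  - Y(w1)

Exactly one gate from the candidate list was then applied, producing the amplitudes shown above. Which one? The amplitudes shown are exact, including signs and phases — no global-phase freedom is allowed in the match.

The applied gate was H(w1).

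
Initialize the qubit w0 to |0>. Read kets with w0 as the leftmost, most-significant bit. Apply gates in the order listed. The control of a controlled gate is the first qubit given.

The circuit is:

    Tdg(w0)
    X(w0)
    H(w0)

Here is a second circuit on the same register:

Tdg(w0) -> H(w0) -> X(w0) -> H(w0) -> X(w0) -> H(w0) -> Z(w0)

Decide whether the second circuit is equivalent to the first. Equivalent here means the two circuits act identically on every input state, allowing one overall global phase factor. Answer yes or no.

No, they are not equivalent — no single phase factor reconciles the two unitaries.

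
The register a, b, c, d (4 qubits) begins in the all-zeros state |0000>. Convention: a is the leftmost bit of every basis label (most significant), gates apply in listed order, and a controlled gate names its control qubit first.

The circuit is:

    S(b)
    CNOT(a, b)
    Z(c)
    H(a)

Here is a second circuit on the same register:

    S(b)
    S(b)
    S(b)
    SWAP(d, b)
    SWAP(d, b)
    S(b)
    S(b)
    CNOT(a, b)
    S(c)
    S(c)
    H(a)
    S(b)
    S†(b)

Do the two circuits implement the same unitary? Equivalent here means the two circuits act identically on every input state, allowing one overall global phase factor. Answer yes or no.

Yes: on every input state the two circuits agree up to one overall phase factor.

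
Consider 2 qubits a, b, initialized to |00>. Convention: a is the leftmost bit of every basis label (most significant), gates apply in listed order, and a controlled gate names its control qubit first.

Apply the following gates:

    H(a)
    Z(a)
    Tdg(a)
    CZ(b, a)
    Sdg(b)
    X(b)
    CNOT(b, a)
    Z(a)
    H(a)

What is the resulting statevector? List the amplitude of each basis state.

The resulting statevector has amplitude 0 on |00>, -1/2 + exp(3*I*pi/4)/2 on |01>, 0 on |10>, 1/2 + exp(3*I*pi/4)/2 on |11>.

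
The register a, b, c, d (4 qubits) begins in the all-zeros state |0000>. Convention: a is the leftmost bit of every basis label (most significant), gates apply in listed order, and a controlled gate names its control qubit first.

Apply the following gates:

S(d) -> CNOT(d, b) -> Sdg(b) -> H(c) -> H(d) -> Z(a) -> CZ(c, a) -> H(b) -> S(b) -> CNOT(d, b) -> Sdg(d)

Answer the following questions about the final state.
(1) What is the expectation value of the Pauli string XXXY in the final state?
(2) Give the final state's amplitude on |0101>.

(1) The expectation value of XXXY is 0.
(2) |0101> carries amplitude -sqrt(2)*I/4 in the final state.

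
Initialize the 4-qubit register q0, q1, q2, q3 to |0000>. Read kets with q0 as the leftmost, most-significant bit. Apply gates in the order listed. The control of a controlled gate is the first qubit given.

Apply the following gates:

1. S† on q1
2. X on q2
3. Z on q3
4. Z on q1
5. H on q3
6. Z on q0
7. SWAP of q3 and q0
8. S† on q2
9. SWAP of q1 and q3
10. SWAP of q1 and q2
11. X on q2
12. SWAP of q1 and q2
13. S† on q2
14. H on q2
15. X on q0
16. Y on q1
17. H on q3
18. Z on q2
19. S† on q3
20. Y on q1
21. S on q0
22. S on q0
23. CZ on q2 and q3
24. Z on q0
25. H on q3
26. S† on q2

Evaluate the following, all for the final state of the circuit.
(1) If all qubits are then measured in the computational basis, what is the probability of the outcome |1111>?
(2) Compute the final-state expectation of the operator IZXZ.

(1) The probability of measuring |1111> is 1/8.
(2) The observable IZXZ averages to -1.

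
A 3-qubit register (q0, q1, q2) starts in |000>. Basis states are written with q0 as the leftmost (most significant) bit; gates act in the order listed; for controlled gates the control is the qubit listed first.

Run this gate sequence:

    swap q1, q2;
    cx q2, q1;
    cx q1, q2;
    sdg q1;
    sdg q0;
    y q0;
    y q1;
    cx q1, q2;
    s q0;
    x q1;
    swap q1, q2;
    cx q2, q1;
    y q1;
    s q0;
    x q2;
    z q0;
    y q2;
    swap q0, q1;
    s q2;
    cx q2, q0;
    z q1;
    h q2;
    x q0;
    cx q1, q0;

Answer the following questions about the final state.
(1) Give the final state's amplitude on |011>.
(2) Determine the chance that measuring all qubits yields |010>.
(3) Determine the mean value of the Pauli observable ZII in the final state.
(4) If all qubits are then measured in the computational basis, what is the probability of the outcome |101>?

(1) The amplitude on |011> is -sqrt(2)/2.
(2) A full measurement returns |010> with probability 1/2.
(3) In the final state, ZII has expectation 1.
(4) A full measurement returns |101> with probability 0.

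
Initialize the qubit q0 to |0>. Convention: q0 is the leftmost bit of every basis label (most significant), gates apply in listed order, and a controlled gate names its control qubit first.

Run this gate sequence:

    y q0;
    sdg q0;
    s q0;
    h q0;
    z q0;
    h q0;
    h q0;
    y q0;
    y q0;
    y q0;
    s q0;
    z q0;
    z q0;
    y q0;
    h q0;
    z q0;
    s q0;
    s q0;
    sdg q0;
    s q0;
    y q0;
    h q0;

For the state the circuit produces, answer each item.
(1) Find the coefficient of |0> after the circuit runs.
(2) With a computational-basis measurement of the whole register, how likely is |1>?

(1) The final state's coefficient on |0> equals -sqrt(2)/2.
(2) Outcome |1> occurs with probability 1/2.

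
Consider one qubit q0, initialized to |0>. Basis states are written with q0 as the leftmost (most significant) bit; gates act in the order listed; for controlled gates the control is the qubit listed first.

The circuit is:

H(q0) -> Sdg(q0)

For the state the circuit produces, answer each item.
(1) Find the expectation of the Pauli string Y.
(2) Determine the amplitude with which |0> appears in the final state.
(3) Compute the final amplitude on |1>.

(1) The expectation value of Y is -1.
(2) |0> carries amplitude sqrt(2)/2 in the final state.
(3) |1> carries amplitude -sqrt(2)*I/2 in the final state.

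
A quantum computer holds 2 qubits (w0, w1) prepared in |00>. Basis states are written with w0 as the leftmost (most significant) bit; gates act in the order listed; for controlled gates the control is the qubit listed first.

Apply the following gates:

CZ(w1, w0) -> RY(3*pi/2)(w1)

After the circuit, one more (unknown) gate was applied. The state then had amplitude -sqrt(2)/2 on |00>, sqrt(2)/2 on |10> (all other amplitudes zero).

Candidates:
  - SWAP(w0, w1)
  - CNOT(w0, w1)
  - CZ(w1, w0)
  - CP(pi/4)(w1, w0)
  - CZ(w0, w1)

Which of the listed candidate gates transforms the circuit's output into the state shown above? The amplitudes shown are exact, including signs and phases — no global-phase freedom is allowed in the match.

The applied gate was SWAP(w0, w1).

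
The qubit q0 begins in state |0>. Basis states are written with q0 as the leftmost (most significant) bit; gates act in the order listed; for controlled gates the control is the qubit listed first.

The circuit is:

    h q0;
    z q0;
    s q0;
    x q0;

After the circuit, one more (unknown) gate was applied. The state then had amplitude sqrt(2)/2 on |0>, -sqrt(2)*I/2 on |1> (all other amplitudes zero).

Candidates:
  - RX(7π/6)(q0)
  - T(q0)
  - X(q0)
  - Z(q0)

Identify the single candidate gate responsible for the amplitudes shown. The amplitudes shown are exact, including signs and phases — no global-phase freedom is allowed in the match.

The unique candidate consistent with the amplitudes is X(q0).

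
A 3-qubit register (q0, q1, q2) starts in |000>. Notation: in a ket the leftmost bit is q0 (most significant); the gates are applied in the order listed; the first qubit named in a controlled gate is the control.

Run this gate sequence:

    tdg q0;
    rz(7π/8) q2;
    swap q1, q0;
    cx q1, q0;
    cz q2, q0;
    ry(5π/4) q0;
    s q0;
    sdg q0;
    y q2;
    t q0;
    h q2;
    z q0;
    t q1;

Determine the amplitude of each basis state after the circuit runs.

The final amplitudes are -sqrt(4 - 2*sqrt(2))*exp(I*pi/16)/4 on |000>, sqrt(4 - 2*sqrt(2))*exp(I*pi/16)/4 on |001>, 0 on |010>, 0 on |011>, -sqrt(2*sqrt(2) + 4)*exp(5*I*pi/16)/4 on |100>, sqrt(2*sqrt(2) + 4)*exp(5*I*pi/16)/4 on |101>, 0 on |110>, 0 on |111>. Key observation: gates 7-8 undo each other exactly, leaving only the rest of the circuit to track.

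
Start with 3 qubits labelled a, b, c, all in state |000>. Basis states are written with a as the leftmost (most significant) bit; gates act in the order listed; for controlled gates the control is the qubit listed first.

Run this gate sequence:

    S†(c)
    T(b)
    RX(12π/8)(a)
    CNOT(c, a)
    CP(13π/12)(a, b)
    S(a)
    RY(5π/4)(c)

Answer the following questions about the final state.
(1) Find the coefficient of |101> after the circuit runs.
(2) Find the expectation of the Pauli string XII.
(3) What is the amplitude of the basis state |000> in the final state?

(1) The amplitude on |101> is sqrt(2*sqrt(2) + 4)/4.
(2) The observable XII averages to -1.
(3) The amplitude on |000> is sqrt(4 - 2*sqrt(2))/4.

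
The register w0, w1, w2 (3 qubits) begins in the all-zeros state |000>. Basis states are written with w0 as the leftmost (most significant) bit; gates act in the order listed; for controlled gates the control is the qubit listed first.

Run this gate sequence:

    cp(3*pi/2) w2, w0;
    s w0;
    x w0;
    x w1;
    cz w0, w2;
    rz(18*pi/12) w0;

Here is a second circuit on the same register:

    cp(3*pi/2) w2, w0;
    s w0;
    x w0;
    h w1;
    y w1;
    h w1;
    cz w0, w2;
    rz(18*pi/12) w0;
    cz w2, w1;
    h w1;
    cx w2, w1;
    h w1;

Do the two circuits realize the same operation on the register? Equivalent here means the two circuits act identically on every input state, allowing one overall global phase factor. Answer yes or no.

No, they are not equivalent — no single phase factor reconciles the two unitaries.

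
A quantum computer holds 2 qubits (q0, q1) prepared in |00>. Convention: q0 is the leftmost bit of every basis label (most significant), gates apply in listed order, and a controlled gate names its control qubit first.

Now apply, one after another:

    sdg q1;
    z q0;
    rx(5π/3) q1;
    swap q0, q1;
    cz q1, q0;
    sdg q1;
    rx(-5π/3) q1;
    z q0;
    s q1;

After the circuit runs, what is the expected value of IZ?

The observable IZ averages to 1/2.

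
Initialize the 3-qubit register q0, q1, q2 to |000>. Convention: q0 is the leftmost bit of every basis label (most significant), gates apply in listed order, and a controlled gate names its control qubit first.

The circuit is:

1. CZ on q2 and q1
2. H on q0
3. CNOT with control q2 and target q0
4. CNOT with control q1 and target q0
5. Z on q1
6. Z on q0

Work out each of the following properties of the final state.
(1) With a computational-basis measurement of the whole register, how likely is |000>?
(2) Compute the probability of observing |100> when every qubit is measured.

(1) The probability of measuring |000> is 1/2.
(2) The probability of measuring |100> is 1/2.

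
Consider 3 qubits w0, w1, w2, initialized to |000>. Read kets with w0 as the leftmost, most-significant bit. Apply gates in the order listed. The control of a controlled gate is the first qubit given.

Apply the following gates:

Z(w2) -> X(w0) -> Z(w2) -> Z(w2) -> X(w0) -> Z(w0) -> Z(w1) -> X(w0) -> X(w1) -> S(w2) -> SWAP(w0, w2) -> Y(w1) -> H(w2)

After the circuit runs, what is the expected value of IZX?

The observable IZX averages to -1.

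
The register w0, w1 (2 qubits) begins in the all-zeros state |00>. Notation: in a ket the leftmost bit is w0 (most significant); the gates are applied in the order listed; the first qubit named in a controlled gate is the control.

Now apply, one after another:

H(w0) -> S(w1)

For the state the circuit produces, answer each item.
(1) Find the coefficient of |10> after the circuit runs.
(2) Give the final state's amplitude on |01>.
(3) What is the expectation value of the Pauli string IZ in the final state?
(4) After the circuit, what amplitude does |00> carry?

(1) The final state's coefficient on |10> equals sqrt(2)/2.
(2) The amplitude on |01> is 0.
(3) In the final state, IZ has expectation 1.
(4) The final state's coefficient on |00> equals sqrt(2)/2.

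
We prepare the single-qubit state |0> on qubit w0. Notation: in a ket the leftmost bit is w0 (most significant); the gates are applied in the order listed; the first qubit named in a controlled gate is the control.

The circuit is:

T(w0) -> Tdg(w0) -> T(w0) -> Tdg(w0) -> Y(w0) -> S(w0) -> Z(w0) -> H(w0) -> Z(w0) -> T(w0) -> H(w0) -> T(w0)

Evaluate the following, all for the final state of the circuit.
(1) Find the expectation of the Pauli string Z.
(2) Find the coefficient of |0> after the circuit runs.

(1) The observable Z averages to sqrt(2)/2.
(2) The final state's coefficient on |0> equals 1/2 + exp(I*pi/4)/2.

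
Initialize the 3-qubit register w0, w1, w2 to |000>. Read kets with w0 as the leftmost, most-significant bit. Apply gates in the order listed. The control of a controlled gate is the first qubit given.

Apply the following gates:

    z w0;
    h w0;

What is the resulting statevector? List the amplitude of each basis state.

The resulting statevector has amplitude sqrt(2)/2 on |000>, sqrt(2)/2 on |100>, and 0 on every other basis state.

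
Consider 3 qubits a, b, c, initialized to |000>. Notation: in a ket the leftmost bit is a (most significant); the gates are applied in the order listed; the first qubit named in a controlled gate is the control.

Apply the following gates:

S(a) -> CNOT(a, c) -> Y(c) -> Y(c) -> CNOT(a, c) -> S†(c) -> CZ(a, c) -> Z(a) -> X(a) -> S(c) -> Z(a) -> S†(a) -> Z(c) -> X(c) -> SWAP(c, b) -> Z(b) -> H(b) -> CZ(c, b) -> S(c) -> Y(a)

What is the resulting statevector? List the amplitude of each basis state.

After the circuit, the state carries amplitude -sqrt(2)/2 on |000>, sqrt(2)/2 on |010>, and 0 on every other basis state.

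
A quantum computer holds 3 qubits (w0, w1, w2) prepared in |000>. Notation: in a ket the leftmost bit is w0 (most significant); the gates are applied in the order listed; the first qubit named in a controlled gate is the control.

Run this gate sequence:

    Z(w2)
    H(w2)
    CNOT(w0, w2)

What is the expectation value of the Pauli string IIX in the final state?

In the final state, IIX has expectation 1.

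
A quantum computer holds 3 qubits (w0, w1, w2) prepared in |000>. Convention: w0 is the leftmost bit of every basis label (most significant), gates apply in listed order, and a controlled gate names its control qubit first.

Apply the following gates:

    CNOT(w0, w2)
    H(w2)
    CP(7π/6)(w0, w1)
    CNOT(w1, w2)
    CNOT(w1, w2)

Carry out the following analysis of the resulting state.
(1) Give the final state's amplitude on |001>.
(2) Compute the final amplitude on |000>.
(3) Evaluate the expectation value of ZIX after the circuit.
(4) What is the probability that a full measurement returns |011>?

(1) The amplitude on |001> is sqrt(2)/2. Key observation: the block from step 4 through step 5 cancels to the identity and can be dropped.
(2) The final state's coefficient on |000> equals sqrt(2)/2.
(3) The observable ZIX averages to 1.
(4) The probability of measuring |011> is 0.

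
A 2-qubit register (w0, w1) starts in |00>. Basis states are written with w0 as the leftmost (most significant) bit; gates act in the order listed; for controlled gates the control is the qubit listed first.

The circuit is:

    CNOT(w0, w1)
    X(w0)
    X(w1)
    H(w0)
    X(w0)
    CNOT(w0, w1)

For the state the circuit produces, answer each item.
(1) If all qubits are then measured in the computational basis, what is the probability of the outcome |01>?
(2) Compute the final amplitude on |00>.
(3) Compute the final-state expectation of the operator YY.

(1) Outcome |01> occurs with probability 1/2.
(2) |00> carries amplitude 0 in the final state.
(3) In the final state, YY has expectation -1.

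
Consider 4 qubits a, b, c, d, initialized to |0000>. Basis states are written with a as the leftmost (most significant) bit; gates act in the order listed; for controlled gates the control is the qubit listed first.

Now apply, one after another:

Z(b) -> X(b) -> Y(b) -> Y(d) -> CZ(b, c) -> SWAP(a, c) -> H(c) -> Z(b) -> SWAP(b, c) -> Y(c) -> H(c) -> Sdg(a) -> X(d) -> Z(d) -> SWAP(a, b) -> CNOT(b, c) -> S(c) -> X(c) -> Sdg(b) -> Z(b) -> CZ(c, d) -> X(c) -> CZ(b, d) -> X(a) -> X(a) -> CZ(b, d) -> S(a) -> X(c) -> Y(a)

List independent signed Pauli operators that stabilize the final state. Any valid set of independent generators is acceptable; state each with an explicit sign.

The stabilizer group can be generated by +YIII, +IIYI, +IZII, +IIIZ, among other valid generating sets. Key observation: steps 23-26 multiply out to the identity, so the circuit reduces to the remaining gates.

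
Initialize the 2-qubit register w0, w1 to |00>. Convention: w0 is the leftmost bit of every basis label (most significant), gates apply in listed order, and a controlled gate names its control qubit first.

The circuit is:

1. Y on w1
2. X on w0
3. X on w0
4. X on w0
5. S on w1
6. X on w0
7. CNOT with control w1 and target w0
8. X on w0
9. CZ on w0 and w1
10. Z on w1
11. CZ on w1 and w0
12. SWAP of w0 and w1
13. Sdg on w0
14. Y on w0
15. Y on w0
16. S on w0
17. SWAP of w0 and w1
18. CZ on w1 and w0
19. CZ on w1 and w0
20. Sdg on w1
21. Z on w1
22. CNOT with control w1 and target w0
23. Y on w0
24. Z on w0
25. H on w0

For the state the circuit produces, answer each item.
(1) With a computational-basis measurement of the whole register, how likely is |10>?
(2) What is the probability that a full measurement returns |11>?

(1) Outcome |10> occurs with probability 0. Key observation: steps 11-18 multiply out to the identity, so the circuit reduces to the remaining gates.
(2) The probability of measuring |11> is 1/2.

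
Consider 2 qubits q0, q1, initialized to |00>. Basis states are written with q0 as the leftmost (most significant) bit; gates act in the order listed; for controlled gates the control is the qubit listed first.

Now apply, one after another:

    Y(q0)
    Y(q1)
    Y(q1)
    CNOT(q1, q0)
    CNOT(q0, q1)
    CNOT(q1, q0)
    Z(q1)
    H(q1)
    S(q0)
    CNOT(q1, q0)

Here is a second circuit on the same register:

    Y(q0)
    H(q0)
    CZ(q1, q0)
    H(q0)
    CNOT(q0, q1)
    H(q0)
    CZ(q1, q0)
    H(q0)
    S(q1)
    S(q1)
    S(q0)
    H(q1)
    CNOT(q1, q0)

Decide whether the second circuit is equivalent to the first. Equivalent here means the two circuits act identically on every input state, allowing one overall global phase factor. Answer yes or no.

Yes — the two circuits implement the same unitary up to a global phase.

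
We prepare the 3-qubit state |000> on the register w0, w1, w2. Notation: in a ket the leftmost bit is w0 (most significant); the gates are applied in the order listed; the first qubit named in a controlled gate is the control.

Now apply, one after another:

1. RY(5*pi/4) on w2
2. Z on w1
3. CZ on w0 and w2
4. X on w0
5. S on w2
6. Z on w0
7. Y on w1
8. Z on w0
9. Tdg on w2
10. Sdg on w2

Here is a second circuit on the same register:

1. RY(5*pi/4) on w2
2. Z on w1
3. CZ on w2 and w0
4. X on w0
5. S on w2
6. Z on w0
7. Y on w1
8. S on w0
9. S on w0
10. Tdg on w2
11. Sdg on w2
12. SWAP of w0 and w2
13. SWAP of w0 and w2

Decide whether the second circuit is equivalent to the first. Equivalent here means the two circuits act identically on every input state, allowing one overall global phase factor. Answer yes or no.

Yes: on every input state the two circuits agree up to one overall phase factor.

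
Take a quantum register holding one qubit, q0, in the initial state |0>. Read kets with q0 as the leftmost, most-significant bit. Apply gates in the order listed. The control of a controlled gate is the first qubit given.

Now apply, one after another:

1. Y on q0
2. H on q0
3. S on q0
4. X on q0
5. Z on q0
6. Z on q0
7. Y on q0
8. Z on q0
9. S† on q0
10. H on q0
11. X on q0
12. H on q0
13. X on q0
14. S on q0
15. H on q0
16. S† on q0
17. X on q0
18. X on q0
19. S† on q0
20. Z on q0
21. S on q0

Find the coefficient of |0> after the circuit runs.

The amplitude on |0> is 1/2 + I/2.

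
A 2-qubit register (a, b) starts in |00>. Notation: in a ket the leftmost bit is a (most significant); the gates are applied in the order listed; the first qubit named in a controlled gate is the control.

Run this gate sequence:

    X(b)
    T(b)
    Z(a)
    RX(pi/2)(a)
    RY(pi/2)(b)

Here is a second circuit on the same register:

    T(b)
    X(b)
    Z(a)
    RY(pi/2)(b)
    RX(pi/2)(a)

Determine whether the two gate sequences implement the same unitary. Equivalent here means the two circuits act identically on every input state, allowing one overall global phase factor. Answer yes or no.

No: there is an input state on which the two circuits produce genuinely different outputs (not merely differing by a phase).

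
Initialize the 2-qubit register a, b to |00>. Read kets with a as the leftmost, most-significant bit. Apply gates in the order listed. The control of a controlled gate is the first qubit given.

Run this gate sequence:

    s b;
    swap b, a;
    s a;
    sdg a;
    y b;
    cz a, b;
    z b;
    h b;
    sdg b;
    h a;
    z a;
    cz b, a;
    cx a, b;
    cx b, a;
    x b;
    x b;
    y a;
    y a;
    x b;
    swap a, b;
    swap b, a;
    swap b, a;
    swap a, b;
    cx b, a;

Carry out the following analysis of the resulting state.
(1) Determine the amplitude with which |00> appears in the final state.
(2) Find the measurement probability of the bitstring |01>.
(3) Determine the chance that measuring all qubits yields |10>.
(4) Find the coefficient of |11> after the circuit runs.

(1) The amplitude on |00> is I/2. Key observation: the block from step 16 through step 19 cancels to the identity and can be dropped.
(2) A full measurement returns |01> with probability 1/4.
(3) A full measurement returns |10> with probability 1/4.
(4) |11> carries amplitude -I/2 in the final state.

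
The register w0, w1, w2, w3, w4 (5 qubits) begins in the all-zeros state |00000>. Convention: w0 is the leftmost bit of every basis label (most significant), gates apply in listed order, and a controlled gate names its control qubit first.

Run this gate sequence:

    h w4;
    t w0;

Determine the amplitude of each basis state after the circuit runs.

After the circuit, the state carries amplitude sqrt(2)/2 on |00000>, sqrt(2)/2 on |00001>, and 0 on every other basis state.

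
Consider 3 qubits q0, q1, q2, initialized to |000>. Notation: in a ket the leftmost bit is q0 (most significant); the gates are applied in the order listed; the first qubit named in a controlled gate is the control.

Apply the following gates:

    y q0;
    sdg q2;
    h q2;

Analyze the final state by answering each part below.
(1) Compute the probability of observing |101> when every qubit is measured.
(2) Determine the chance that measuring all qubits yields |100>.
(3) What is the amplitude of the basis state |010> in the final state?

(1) A full measurement returns |101> with probability 1/2.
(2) Outcome |100> occurs with probability 1/2.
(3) The amplitude on |010> is 0.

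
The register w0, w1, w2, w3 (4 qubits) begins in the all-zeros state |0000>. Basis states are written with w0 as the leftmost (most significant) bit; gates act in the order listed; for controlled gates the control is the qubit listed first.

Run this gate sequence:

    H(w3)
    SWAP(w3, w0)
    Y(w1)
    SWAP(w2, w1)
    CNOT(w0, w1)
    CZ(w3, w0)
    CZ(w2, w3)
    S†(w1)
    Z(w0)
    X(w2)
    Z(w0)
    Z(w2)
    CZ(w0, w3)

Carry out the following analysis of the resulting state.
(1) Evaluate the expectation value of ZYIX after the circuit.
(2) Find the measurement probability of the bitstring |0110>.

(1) In the final state, ZYIX has expectation 0.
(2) Outcome |0110> occurs with probability 0.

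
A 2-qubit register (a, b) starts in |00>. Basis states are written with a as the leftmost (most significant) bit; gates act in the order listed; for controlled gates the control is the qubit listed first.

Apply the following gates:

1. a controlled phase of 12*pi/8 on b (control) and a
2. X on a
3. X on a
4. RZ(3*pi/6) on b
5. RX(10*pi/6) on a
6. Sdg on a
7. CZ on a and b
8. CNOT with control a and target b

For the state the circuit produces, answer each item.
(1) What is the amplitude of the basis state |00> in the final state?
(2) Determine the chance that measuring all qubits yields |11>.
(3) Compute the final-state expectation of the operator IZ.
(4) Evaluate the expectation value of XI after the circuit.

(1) The final state's coefficient on |00> equals sqrt(3)*exp(3*I*pi/4)/2. Key observation: steps 2-3 multiply out to the identity, so the circuit reduces to the remaining gates.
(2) The probability of measuring |11> is 1/4.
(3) The observable IZ averages to 1/2.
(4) The observable XI averages to 0.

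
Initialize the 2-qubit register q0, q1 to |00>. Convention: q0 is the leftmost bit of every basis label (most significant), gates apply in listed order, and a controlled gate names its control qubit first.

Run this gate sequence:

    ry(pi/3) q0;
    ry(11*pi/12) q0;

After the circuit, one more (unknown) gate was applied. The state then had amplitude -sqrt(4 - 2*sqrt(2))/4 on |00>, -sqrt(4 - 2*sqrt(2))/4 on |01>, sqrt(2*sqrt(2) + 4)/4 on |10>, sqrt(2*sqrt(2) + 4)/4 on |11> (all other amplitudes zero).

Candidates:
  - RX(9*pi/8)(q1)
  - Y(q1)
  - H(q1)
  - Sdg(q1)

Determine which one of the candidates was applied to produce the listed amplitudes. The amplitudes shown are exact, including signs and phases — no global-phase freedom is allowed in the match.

The applied gate was H(q1).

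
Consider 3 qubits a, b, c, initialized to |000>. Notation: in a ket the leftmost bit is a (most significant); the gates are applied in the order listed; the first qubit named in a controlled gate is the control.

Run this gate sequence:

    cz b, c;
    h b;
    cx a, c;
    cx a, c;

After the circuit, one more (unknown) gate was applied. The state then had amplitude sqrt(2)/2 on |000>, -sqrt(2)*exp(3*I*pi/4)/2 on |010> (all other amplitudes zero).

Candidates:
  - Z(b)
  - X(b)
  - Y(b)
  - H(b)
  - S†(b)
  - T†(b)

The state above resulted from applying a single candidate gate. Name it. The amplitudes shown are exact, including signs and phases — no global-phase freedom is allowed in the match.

The unique candidate consistent with the amplitudes is T†(b). Key observation: the block from step 3 through step 4 cancels to the identity and can be dropped.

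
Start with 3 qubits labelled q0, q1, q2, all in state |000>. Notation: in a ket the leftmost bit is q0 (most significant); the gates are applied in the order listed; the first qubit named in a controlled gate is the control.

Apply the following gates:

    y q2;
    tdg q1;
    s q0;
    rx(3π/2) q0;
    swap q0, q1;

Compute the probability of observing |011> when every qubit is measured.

A full measurement returns |011> with probability 1/2.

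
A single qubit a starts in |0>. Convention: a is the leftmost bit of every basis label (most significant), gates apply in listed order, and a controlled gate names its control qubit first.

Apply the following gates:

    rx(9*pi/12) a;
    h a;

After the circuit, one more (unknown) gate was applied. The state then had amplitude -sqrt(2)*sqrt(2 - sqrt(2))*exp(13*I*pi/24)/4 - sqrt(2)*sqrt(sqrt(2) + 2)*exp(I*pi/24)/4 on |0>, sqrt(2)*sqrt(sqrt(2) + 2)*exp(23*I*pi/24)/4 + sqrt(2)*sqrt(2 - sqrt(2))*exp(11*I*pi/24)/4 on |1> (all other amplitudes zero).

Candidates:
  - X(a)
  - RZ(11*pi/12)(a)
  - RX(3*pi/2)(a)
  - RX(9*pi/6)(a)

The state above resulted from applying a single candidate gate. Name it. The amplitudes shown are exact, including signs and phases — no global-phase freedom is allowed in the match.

The applied gate was RZ(11*pi/12)(a).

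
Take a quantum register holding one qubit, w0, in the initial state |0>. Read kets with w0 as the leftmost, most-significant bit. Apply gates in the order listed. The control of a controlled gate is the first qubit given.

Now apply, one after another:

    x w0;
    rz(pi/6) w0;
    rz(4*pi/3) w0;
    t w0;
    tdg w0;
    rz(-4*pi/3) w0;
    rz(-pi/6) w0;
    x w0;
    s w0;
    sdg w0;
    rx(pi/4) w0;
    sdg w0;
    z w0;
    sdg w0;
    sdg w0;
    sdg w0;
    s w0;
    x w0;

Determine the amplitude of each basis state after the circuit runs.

The final amplitudes are -sqrt(2 - sqrt(2))/2 on |0>, sqrt(sqrt(2) + 2)/2 on |1>.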